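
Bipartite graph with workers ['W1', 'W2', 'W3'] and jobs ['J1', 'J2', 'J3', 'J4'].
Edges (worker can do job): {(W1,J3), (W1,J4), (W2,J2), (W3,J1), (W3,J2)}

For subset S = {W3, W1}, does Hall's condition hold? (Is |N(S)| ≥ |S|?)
Yes: |N(S)| = 4, |S| = 2

Subset S = {W3, W1}
Neighbors N(S) = {J1, J2, J3, J4}

|N(S)| = 4, |S| = 2
Hall's condition: |N(S)| ≥ |S| is satisfied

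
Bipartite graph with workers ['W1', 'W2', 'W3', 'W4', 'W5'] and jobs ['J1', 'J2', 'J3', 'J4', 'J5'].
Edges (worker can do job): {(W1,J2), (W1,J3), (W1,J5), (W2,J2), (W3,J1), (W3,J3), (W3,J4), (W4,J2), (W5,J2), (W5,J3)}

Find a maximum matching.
Matching: {(W1,J5), (W3,J1), (W4,J2), (W5,J3)}

Maximum matching (size 4):
  W1 → J5
  W3 → J1
  W4 → J2
  W5 → J3

Each worker is assigned to at most one job, and each job to at most one worker.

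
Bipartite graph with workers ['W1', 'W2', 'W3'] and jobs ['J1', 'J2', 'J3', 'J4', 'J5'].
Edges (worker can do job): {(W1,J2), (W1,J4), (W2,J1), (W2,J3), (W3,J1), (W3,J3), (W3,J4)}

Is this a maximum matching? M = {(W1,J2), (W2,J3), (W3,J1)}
Yes, size 3 is maximum

Proposed matching has size 3.
Maximum matching size for this graph: 3.

This is a maximum matching.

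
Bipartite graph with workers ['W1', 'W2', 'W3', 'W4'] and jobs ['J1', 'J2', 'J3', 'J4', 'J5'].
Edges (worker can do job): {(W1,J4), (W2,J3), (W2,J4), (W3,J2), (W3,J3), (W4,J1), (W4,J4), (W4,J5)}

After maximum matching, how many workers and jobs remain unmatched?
Unmatched: 0 workers, 1 jobs

Maximum matching size: 4
Workers: 4 total, 4 matched, 0 unmatched
Jobs: 5 total, 4 matched, 1 unmatched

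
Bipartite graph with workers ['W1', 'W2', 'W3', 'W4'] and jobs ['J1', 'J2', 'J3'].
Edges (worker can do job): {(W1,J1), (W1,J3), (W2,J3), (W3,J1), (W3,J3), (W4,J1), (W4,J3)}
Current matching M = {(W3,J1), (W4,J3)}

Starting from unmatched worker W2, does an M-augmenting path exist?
No augmenting path from W2

Alternating search from W2 reaches jobs: {J1, J3}.
Every reachable job is already matched in M, and following those matched edges back to workers exposes no further unvisited jobs.
No M-augmenting path from W2 exists.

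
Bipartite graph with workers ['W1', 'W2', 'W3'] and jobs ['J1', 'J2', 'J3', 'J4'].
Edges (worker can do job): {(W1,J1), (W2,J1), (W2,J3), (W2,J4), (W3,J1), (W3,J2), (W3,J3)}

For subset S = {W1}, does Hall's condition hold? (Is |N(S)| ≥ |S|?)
Yes: |N(S)| = 1, |S| = 1

Subset S = {W1}
Neighbors N(S) = {J1}

|N(S)| = 1, |S| = 1
Hall's condition: |N(S)| ≥ |S| is satisfied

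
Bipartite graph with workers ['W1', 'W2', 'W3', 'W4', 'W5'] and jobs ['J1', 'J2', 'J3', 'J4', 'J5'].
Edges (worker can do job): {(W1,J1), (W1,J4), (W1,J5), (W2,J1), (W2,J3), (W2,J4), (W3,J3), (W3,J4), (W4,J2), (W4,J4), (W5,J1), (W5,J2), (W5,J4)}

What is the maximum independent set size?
Maximum independent set = 5

By König's theorem:
- Min vertex cover = Max matching = 5
- Max independent set = Total vertices - Min vertex cover
- Max independent set = 10 - 5 = 5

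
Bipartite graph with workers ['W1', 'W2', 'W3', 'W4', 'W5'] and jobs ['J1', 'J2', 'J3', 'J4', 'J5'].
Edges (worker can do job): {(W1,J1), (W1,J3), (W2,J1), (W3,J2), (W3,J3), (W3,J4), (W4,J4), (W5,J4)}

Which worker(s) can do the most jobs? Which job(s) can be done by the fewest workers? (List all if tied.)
Most versatile: W3 (3 jobs); Least covered: J5 (0 workers)

Worker degrees (jobs they can do): W1:2, W2:1, W3:3, W4:1, W5:1
Job degrees (workers who can do it): J1:2, J2:1, J3:2, J4:3, J5:0

Maximum worker degree is 3, achieved by: W3
Minimum job degree is 0, achieved by: J5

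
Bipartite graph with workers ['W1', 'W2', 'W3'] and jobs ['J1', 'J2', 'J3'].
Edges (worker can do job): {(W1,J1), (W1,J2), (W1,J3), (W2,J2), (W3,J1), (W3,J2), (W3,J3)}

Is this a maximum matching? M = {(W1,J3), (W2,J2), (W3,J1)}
Yes, size 3 is maximum

Proposed matching has size 3.
Maximum matching size for this graph: 3.

This is a maximum matching.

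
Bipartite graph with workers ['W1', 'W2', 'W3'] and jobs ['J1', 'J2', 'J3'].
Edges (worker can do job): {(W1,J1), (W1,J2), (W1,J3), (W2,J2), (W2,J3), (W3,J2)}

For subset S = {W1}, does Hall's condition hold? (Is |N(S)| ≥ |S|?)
Yes: |N(S)| = 3, |S| = 1

Subset S = {W1}
Neighbors N(S) = {J1, J2, J3}

|N(S)| = 3, |S| = 1
Hall's condition: |N(S)| ≥ |S| is satisfied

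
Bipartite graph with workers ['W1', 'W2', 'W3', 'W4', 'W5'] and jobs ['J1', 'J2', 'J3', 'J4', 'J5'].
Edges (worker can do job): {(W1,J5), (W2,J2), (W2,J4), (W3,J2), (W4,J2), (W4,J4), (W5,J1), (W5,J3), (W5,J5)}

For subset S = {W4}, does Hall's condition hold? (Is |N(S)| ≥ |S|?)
Yes: |N(S)| = 2, |S| = 1

Subset S = {W4}
Neighbors N(S) = {J2, J4}

|N(S)| = 2, |S| = 1
Hall's condition: |N(S)| ≥ |S| is satisfied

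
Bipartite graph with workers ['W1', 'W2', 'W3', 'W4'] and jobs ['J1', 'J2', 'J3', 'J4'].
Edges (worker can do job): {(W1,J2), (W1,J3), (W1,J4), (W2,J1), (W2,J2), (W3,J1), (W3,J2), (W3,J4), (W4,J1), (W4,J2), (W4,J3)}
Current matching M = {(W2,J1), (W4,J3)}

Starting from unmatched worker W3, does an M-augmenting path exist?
Yes: W3 → J2

An M-augmenting path alternates non-matching / matching edges, starting and ending at unmatched vertices.
Path: W3 → J2
(J2 is unmatched in M, so the path is augmenting.)
Flipping edges along this path would increase |M| from 2 to 3.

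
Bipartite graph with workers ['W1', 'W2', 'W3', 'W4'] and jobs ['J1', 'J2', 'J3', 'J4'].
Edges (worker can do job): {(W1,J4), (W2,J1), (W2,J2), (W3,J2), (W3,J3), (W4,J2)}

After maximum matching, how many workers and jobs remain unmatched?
Unmatched: 0 workers, 0 jobs

Maximum matching size: 4
Workers: 4 total, 4 matched, 0 unmatched
Jobs: 4 total, 4 matched, 0 unmatched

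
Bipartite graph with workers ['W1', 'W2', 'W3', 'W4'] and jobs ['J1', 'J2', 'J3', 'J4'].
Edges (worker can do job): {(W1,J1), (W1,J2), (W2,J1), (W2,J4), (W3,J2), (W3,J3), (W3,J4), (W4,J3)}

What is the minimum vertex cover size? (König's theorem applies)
Minimum vertex cover size = 4

By König's theorem: in bipartite graphs,
min vertex cover = max matching = 4

Maximum matching has size 4, so minimum vertex cover also has size 4.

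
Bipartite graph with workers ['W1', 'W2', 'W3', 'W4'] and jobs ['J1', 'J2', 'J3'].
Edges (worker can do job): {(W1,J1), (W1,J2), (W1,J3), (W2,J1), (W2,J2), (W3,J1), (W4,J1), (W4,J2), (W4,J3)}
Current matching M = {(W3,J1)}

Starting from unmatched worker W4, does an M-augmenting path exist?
Yes: W4 → J2

An M-augmenting path alternates non-matching / matching edges, starting and ending at unmatched vertices.
Path: W4 → J2
(J2 is unmatched in M, so the path is augmenting.)
Flipping edges along this path would increase |M| from 1 to 2.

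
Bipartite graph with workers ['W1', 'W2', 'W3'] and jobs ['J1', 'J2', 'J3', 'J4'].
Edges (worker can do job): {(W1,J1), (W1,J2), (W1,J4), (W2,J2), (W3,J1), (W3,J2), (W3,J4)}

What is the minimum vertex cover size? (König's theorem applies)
Minimum vertex cover size = 3

By König's theorem: in bipartite graphs,
min vertex cover = max matching = 3

Maximum matching has size 3, so minimum vertex cover also has size 3.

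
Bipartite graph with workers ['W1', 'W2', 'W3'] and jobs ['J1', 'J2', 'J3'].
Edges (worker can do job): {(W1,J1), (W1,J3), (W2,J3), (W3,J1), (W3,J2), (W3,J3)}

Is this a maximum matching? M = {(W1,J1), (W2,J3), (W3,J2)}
Yes, size 3 is maximum

Proposed matching has size 3.
Maximum matching size for this graph: 3.

This is a maximum matching.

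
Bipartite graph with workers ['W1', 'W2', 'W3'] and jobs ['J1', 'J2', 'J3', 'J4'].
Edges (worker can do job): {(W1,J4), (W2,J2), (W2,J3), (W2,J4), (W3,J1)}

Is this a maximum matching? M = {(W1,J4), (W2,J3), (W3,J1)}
Yes, size 3 is maximum

Proposed matching has size 3.
Maximum matching size for this graph: 3.

This is a maximum matching.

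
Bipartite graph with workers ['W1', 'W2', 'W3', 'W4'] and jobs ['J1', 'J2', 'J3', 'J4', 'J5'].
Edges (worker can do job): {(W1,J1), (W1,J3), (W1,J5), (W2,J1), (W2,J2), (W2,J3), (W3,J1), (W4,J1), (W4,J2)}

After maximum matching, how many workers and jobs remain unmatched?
Unmatched: 0 workers, 1 jobs

Maximum matching size: 4
Workers: 4 total, 4 matched, 0 unmatched
Jobs: 5 total, 4 matched, 1 unmatched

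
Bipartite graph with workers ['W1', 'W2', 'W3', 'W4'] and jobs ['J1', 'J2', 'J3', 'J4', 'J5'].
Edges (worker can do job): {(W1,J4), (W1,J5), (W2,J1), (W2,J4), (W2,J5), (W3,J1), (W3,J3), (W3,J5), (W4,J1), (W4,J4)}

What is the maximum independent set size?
Maximum independent set = 5

By König's theorem:
- Min vertex cover = Max matching = 4
- Max independent set = Total vertices - Min vertex cover
- Max independent set = 9 - 4 = 5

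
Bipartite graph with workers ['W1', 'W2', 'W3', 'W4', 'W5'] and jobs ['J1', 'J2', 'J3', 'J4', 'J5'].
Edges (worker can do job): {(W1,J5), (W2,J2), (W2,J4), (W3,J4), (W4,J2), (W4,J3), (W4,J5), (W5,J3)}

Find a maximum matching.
Matching: {(W2,J2), (W3,J4), (W4,J5), (W5,J3)}

Maximum matching (size 4):
  W2 → J2
  W3 → J4
  W4 → J5
  W5 → J3

Each worker is assigned to at most one job, and each job to at most one worker.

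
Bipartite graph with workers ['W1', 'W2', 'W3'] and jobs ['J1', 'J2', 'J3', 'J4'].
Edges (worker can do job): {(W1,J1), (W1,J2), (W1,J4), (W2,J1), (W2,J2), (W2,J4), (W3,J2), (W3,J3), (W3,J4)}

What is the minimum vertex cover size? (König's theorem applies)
Minimum vertex cover size = 3

By König's theorem: in bipartite graphs,
min vertex cover = max matching = 3

Maximum matching has size 3, so minimum vertex cover also has size 3.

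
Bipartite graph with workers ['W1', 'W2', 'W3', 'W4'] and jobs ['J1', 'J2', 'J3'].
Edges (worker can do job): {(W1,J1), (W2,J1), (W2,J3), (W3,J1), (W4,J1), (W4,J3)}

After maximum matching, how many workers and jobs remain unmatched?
Unmatched: 2 workers, 1 jobs

Maximum matching size: 2
Workers: 4 total, 2 matched, 2 unmatched
Jobs: 3 total, 2 matched, 1 unmatched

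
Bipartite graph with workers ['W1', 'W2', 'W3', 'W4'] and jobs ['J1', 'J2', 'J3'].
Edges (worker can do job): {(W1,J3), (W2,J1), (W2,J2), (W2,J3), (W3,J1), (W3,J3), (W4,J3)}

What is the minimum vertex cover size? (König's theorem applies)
Minimum vertex cover size = 3

By König's theorem: in bipartite graphs,
min vertex cover = max matching = 3

Maximum matching has size 3, so minimum vertex cover also has size 3.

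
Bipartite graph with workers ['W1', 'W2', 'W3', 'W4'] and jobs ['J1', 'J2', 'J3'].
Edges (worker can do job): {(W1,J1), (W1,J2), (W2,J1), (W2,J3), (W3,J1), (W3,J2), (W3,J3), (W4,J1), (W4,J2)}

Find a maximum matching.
Matching: {(W2,J3), (W3,J2), (W4,J1)}

Maximum matching (size 3):
  W2 → J3
  W3 → J2
  W4 → J1

Each worker is assigned to at most one job, and each job to at most one worker.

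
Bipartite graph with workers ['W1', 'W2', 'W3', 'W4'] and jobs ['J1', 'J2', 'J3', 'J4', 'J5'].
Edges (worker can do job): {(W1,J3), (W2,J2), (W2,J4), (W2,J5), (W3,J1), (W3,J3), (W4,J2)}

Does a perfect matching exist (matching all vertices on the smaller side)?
Yes, perfect matching exists (size 4)

Perfect matching: {(W1,J3), (W2,J4), (W3,J1), (W4,J2)}
All 4 vertices on the smaller side are matched.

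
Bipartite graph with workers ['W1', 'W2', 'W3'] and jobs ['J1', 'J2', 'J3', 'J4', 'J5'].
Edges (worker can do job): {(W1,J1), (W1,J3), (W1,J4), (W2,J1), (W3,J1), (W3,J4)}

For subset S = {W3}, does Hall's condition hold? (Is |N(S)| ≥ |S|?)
Yes: |N(S)| = 2, |S| = 1

Subset S = {W3}
Neighbors N(S) = {J1, J4}

|N(S)| = 2, |S| = 1
Hall's condition: |N(S)| ≥ |S| is satisfied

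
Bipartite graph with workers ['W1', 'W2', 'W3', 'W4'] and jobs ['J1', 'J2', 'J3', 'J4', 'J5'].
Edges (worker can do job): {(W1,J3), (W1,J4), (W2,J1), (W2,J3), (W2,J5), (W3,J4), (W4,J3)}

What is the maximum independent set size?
Maximum independent set = 6

By König's theorem:
- Min vertex cover = Max matching = 3
- Max independent set = Total vertices - Min vertex cover
- Max independent set = 9 - 3 = 6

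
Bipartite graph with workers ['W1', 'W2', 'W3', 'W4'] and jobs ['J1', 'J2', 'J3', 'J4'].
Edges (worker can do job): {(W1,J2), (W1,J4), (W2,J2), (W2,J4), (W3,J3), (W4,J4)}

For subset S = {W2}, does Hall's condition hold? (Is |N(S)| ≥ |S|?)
Yes: |N(S)| = 2, |S| = 1

Subset S = {W2}
Neighbors N(S) = {J2, J4}

|N(S)| = 2, |S| = 1
Hall's condition: |N(S)| ≥ |S| is satisfied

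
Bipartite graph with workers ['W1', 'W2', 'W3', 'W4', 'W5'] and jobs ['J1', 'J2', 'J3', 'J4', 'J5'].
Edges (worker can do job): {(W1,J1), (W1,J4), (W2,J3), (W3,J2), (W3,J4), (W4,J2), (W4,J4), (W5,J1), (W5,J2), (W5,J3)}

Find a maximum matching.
Matching: {(W2,J3), (W3,J2), (W4,J4), (W5,J1)}

Maximum matching (size 4):
  W2 → J3
  W3 → J2
  W4 → J4
  W5 → J1

Each worker is assigned to at most one job, and each job to at most one worker.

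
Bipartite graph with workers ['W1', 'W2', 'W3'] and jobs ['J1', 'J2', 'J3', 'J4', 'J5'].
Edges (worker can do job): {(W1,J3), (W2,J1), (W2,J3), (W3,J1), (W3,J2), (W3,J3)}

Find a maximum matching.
Matching: {(W1,J3), (W2,J1), (W3,J2)}

Maximum matching (size 3):
  W1 → J3
  W2 → J1
  W3 → J2

Each worker is assigned to at most one job, and each job to at most one worker.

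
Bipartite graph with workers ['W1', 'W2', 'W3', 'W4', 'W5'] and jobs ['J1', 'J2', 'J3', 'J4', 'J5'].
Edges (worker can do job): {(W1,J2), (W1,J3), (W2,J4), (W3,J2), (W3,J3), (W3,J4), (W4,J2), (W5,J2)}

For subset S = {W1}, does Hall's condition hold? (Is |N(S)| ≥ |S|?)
Yes: |N(S)| = 2, |S| = 1

Subset S = {W1}
Neighbors N(S) = {J2, J3}

|N(S)| = 2, |S| = 1
Hall's condition: |N(S)| ≥ |S| is satisfied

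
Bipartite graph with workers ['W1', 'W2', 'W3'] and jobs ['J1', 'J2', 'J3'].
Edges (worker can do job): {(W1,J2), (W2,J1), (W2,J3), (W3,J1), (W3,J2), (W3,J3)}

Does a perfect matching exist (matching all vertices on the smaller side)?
Yes, perfect matching exists (size 3)

Perfect matching: {(W1,J2), (W2,J3), (W3,J1)}
All 3 vertices on the smaller side are matched.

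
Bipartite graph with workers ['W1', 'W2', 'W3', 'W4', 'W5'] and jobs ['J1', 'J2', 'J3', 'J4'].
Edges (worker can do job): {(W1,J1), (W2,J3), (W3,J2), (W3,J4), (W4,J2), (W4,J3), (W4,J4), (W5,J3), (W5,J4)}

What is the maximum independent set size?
Maximum independent set = 5

By König's theorem:
- Min vertex cover = Max matching = 4
- Max independent set = Total vertices - Min vertex cover
- Max independent set = 9 - 4 = 5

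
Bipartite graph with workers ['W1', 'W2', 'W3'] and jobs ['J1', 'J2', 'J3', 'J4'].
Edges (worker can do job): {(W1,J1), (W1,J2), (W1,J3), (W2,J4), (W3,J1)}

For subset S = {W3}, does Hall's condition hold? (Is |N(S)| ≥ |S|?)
Yes: |N(S)| = 1, |S| = 1

Subset S = {W3}
Neighbors N(S) = {J1}

|N(S)| = 1, |S| = 1
Hall's condition: |N(S)| ≥ |S| is satisfied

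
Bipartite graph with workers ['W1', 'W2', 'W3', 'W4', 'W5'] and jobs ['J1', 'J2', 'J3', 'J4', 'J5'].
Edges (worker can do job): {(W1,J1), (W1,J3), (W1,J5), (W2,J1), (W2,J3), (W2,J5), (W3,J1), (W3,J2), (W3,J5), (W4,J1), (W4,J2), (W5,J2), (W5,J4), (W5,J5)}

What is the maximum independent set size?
Maximum independent set = 5

By König's theorem:
- Min vertex cover = Max matching = 5
- Max independent set = Total vertices - Min vertex cover
- Max independent set = 10 - 5 = 5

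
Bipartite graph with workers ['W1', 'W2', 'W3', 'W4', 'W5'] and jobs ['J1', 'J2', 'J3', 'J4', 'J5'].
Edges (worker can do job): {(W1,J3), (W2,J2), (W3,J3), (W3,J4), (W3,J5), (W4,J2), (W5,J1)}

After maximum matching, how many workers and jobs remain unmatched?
Unmatched: 1 workers, 1 jobs

Maximum matching size: 4
Workers: 5 total, 4 matched, 1 unmatched
Jobs: 5 total, 4 matched, 1 unmatched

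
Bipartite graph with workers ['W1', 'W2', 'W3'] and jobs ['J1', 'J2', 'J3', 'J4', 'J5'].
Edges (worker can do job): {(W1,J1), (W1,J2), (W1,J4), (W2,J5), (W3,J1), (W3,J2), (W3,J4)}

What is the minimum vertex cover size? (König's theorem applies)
Minimum vertex cover size = 3

By König's theorem: in bipartite graphs,
min vertex cover = max matching = 3

Maximum matching has size 3, so minimum vertex cover also has size 3.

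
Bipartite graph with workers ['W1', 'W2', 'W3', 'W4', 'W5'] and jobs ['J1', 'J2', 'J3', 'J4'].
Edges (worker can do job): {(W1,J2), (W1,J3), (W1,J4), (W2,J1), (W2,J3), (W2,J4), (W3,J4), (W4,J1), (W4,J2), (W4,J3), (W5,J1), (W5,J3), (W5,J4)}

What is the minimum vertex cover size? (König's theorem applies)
Minimum vertex cover size = 4

By König's theorem: in bipartite graphs,
min vertex cover = max matching = 4

Maximum matching has size 4, so minimum vertex cover also has size 4.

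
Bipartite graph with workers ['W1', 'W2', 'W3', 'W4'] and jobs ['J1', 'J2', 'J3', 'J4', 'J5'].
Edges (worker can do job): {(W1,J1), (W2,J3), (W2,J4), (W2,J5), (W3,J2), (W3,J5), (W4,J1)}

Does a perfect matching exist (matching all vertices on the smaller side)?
No, maximum matching has size 3 < 4

Maximum matching has size 3, need 4 for perfect matching.
Unmatched workers: ['W1']
Unmatched jobs: ['J3', 'J4']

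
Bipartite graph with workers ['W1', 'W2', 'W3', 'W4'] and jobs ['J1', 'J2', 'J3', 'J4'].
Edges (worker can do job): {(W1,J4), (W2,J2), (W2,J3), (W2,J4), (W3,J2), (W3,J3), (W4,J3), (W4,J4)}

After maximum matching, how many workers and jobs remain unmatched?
Unmatched: 1 workers, 1 jobs

Maximum matching size: 3
Workers: 4 total, 3 matched, 1 unmatched
Jobs: 4 total, 3 matched, 1 unmatched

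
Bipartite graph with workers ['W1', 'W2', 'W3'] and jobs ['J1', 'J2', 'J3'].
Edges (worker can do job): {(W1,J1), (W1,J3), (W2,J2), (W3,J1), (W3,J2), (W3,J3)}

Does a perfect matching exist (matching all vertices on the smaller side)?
Yes, perfect matching exists (size 3)

Perfect matching: {(W1,J3), (W2,J2), (W3,J1)}
All 3 vertices on the smaller side are matched.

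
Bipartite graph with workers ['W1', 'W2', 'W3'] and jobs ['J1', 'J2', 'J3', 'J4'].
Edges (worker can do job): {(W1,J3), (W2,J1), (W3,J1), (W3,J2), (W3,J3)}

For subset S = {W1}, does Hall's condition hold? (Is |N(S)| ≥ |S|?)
Yes: |N(S)| = 1, |S| = 1

Subset S = {W1}
Neighbors N(S) = {J3}

|N(S)| = 1, |S| = 1
Hall's condition: |N(S)| ≥ |S| is satisfied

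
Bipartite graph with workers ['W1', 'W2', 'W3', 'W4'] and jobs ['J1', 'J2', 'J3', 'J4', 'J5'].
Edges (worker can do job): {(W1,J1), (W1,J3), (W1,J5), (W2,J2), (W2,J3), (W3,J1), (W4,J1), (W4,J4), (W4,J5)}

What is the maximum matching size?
Maximum matching size = 4

Maximum matching: {(W1,J5), (W2,J2), (W3,J1), (W4,J4)}
Size: 4

This assigns 4 workers to 4 distinct jobs.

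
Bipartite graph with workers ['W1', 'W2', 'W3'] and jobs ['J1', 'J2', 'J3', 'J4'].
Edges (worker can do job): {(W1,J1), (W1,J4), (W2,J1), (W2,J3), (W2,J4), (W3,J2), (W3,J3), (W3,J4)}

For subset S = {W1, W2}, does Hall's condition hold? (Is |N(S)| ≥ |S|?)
Yes: |N(S)| = 3, |S| = 2

Subset S = {W1, W2}
Neighbors N(S) = {J1, J3, J4}

|N(S)| = 3, |S| = 2
Hall's condition: |N(S)| ≥ |S| is satisfied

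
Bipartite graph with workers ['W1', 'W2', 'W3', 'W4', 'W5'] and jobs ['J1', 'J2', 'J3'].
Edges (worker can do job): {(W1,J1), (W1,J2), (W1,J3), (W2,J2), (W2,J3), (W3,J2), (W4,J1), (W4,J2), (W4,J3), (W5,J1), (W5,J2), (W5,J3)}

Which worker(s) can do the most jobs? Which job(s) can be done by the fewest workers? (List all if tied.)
Most versatile: W1, W4, W5 (3 jobs); Least covered: J1 (3 workers)

Worker degrees (jobs they can do): W1:3, W2:2, W3:1, W4:3, W5:3
Job degrees (workers who can do it): J1:3, J2:5, J3:4

Maximum worker degree is 3, achieved by: W1, W4, W5
Minimum job degree is 3, achieved by: J1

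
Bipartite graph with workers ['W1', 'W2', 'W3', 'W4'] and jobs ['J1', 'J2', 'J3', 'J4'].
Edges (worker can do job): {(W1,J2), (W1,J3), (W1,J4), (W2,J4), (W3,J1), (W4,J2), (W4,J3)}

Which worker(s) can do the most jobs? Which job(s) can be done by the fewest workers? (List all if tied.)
Most versatile: W1 (3 jobs); Least covered: J1 (1 workers)

Worker degrees (jobs they can do): W1:3, W2:1, W3:1, W4:2
Job degrees (workers who can do it): J1:1, J2:2, J3:2, J4:2

Maximum worker degree is 3, achieved by: W1
Minimum job degree is 1, achieved by: J1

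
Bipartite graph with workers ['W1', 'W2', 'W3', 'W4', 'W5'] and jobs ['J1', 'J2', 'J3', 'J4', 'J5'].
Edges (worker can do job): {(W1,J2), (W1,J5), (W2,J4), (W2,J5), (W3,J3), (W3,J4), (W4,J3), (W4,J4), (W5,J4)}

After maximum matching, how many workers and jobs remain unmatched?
Unmatched: 1 workers, 1 jobs

Maximum matching size: 4
Workers: 5 total, 4 matched, 1 unmatched
Jobs: 5 total, 4 matched, 1 unmatched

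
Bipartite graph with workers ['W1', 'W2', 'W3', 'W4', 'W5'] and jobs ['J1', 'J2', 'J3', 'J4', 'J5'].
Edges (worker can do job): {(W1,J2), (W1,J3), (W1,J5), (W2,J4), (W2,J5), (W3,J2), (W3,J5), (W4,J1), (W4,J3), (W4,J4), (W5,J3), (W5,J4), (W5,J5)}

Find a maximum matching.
Matching: {(W1,J2), (W2,J4), (W3,J5), (W4,J1), (W5,J3)}

Maximum matching (size 5):
  W1 → J2
  W2 → J4
  W3 → J5
  W4 → J1
  W5 → J3

Each worker is assigned to at most one job, and each job to at most one worker.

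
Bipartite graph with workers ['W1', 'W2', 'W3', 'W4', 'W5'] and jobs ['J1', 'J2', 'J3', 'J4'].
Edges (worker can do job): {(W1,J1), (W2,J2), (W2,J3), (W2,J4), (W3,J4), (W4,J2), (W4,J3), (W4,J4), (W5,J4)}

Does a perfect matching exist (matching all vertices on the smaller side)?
Yes, perfect matching exists (size 4)

Perfect matching: {(W1,J1), (W2,J3), (W3,J4), (W4,J2)}
All 4 vertices on the smaller side are matched.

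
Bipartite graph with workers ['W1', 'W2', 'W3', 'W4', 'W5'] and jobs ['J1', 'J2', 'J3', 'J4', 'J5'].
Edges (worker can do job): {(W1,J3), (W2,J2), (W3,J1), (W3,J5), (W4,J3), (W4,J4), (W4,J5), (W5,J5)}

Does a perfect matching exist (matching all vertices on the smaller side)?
Yes, perfect matching exists (size 5)

Perfect matching: {(W1,J3), (W2,J2), (W3,J1), (W4,J4), (W5,J5)}
All 5 vertices on the smaller side are matched.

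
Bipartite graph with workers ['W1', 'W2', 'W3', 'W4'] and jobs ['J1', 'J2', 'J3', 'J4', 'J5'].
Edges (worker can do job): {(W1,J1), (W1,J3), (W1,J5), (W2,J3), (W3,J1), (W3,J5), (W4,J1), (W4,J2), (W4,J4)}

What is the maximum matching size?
Maximum matching size = 4

Maximum matching: {(W1,J5), (W2,J3), (W3,J1), (W4,J2)}
Size: 4

This assigns 4 workers to 4 distinct jobs.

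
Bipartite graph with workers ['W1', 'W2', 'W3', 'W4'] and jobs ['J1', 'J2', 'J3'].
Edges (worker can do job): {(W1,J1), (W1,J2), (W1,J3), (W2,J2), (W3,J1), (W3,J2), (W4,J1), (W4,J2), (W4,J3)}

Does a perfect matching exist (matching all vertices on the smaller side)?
Yes, perfect matching exists (size 3)

Perfect matching: {(W1,J3), (W3,J1), (W4,J2)}
All 3 vertices on the smaller side are matched.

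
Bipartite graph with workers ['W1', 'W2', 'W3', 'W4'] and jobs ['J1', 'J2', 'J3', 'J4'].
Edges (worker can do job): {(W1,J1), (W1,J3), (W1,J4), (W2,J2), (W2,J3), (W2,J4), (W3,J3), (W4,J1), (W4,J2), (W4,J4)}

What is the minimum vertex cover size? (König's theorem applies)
Minimum vertex cover size = 4

By König's theorem: in bipartite graphs,
min vertex cover = max matching = 4

Maximum matching has size 4, so minimum vertex cover also has size 4.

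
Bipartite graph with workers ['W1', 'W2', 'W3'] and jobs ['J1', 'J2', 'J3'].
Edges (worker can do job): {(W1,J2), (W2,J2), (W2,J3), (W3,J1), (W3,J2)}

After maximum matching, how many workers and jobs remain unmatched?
Unmatched: 0 workers, 0 jobs

Maximum matching size: 3
Workers: 3 total, 3 matched, 0 unmatched
Jobs: 3 total, 3 matched, 0 unmatched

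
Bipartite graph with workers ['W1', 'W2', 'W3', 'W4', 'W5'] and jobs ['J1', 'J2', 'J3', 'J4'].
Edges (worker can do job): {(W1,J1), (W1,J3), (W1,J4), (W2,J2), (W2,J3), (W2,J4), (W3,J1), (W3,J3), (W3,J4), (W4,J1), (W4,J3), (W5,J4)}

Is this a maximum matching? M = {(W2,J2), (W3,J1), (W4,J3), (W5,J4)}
Yes, size 4 is maximum

Proposed matching has size 4.
Maximum matching size for this graph: 4.

This is a maximum matching.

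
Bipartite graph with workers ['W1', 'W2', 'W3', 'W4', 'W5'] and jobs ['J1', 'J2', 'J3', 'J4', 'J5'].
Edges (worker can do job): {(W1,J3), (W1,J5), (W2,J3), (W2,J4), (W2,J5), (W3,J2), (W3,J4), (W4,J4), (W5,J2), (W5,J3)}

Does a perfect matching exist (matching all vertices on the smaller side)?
No, maximum matching has size 4 < 5

Maximum matching has size 4, need 5 for perfect matching.
Unmatched workers: ['W4']
Unmatched jobs: ['J1']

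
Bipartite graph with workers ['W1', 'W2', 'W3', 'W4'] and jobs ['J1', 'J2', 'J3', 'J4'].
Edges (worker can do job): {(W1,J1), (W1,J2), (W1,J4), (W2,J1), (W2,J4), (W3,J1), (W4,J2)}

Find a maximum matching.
Matching: {(W1,J4), (W3,J1), (W4,J2)}

Maximum matching (size 3):
  W1 → J4
  W3 → J1
  W4 → J2

Each worker is assigned to at most one job, and each job to at most one worker.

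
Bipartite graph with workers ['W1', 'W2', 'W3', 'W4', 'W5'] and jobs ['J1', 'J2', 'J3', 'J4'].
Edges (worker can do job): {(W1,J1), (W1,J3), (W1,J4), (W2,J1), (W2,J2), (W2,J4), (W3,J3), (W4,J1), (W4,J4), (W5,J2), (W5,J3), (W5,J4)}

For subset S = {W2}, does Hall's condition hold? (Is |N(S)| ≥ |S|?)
Yes: |N(S)| = 3, |S| = 1

Subset S = {W2}
Neighbors N(S) = {J1, J2, J4}

|N(S)| = 3, |S| = 1
Hall's condition: |N(S)| ≥ |S| is satisfied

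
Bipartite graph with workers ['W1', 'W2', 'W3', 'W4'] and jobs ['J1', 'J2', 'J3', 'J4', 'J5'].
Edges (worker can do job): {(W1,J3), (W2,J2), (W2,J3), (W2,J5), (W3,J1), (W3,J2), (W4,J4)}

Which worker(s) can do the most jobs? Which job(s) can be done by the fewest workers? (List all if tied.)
Most versatile: W2 (3 jobs); Least covered: J1, J4, J5 (1 workers)

Worker degrees (jobs they can do): W1:1, W2:3, W3:2, W4:1
Job degrees (workers who can do it): J1:1, J2:2, J3:2, J4:1, J5:1

Maximum worker degree is 3, achieved by: W2
Minimum job degree is 1, achieved by: J1, J4, J5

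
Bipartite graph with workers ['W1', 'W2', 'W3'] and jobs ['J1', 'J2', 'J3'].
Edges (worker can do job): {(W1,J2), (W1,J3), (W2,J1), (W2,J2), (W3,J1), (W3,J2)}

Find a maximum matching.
Matching: {(W1,J3), (W2,J2), (W3,J1)}

Maximum matching (size 3):
  W1 → J3
  W2 → J2
  W3 → J1

Each worker is assigned to at most one job, and each job to at most one worker.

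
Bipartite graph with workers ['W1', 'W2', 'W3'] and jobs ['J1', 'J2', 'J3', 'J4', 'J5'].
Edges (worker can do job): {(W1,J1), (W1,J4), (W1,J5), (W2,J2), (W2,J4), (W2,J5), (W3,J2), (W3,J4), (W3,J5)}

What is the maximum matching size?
Maximum matching size = 3

Maximum matching: {(W1,J4), (W2,J2), (W3,J5)}
Size: 3

This assigns 3 workers to 3 distinct jobs.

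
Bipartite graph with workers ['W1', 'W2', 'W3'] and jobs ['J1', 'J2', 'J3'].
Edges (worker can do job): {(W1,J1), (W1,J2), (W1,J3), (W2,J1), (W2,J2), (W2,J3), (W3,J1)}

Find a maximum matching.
Matching: {(W1,J2), (W2,J3), (W3,J1)}

Maximum matching (size 3):
  W1 → J2
  W2 → J3
  W3 → J1

Each worker is assigned to at most one job, and each job to at most one worker.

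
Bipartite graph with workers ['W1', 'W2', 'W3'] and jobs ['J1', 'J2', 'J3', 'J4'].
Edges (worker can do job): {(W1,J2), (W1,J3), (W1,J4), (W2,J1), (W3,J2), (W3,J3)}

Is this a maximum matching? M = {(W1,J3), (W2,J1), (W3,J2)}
Yes, size 3 is maximum

Proposed matching has size 3.
Maximum matching size for this graph: 3.

This is a maximum matching.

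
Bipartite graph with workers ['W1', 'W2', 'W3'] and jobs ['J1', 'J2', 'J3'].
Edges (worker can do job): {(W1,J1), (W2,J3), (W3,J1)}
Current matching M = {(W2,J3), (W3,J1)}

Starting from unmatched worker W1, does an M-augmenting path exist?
No augmenting path from W1

Alternating search from W1 reaches jobs: {J1}.
Every reachable job is already matched in M, and following those matched edges back to workers exposes no further unvisited jobs.
No M-augmenting path from W1 exists.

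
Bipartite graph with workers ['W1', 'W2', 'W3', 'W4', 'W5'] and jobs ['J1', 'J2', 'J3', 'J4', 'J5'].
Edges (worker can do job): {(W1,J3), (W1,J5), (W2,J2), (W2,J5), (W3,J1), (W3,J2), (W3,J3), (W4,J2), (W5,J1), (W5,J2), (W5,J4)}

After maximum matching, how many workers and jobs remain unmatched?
Unmatched: 0 workers, 0 jobs

Maximum matching size: 5
Workers: 5 total, 5 matched, 0 unmatched
Jobs: 5 total, 5 matched, 0 unmatched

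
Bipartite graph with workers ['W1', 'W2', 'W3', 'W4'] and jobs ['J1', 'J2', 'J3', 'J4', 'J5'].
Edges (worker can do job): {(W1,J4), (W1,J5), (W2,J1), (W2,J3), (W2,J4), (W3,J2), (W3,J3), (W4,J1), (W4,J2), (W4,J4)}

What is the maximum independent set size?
Maximum independent set = 5

By König's theorem:
- Min vertex cover = Max matching = 4
- Max independent set = Total vertices - Min vertex cover
- Max independent set = 9 - 4 = 5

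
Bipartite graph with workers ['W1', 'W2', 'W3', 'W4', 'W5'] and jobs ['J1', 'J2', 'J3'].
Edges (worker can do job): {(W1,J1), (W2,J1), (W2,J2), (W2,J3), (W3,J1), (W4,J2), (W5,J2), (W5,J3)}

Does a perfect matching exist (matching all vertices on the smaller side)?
Yes, perfect matching exists (size 3)

Perfect matching: {(W2,J3), (W3,J1), (W5,J2)}
All 3 vertices on the smaller side are matched.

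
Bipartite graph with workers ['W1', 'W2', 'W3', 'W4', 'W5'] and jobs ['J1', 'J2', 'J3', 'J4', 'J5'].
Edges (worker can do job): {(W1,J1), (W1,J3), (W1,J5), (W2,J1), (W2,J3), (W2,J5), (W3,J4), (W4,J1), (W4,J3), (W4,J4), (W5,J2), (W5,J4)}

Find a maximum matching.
Matching: {(W1,J1), (W2,J5), (W3,J4), (W4,J3), (W5,J2)}

Maximum matching (size 5):
  W1 → J1
  W2 → J5
  W3 → J4
  W4 → J3
  W5 → J2

Each worker is assigned to at most one job, and each job to at most one worker.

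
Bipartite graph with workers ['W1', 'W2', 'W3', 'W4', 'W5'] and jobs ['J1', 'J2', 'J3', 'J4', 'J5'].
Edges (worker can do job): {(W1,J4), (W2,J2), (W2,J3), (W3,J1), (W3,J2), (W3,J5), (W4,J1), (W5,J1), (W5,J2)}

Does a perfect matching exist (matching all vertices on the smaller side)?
Yes, perfect matching exists (size 5)

Perfect matching: {(W1,J4), (W2,J3), (W3,J5), (W4,J1), (W5,J2)}
All 5 vertices on the smaller side are matched.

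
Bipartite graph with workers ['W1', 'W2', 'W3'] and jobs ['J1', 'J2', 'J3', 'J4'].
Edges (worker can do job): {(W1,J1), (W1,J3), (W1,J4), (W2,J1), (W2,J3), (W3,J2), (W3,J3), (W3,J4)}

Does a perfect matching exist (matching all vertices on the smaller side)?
Yes, perfect matching exists (size 3)

Perfect matching: {(W1,J3), (W2,J1), (W3,J4)}
All 3 vertices on the smaller side are matched.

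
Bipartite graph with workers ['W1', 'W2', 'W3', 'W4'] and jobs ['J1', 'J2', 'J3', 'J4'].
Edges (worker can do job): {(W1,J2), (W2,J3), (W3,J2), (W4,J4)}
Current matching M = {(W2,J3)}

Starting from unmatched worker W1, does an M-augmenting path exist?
Yes: W1 → J2

An M-augmenting path alternates non-matching / matching edges, starting and ending at unmatched vertices.
Path: W1 → J2
(J2 is unmatched in M, so the path is augmenting.)
Flipping edges along this path would increase |M| from 1 to 2.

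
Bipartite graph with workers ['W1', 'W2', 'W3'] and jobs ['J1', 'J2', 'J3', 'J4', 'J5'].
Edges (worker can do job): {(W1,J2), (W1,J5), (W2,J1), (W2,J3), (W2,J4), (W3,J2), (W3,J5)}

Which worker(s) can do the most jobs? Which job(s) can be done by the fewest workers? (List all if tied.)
Most versatile: W2 (3 jobs); Least covered: J1, J3, J4 (1 workers)

Worker degrees (jobs they can do): W1:2, W2:3, W3:2
Job degrees (workers who can do it): J1:1, J2:2, J3:1, J4:1, J5:2

Maximum worker degree is 3, achieved by: W2
Minimum job degree is 1, achieved by: J1, J3, J4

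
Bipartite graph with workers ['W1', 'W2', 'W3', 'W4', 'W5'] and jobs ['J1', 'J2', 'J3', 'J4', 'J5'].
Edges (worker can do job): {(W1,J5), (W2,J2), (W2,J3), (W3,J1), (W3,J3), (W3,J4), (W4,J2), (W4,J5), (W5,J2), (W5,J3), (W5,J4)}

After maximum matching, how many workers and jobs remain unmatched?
Unmatched: 0 workers, 0 jobs

Maximum matching size: 5
Workers: 5 total, 5 matched, 0 unmatched
Jobs: 5 total, 5 matched, 0 unmatched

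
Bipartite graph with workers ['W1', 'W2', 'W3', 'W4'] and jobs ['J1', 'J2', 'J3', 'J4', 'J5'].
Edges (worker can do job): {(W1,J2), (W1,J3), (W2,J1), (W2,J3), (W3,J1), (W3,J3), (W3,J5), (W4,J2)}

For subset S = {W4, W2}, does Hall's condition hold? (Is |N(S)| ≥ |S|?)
Yes: |N(S)| = 3, |S| = 2

Subset S = {W4, W2}
Neighbors N(S) = {J1, J2, J3}

|N(S)| = 3, |S| = 2
Hall's condition: |N(S)| ≥ |S| is satisfied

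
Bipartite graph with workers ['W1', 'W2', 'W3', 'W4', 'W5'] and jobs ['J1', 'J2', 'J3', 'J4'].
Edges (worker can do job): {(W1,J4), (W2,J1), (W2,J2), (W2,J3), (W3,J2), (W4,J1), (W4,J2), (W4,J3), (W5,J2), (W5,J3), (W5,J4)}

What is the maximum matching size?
Maximum matching size = 4

Maximum matching: {(W2,J3), (W3,J2), (W4,J1), (W5,J4)}
Size: 4

This assigns 4 workers to 4 distinct jobs.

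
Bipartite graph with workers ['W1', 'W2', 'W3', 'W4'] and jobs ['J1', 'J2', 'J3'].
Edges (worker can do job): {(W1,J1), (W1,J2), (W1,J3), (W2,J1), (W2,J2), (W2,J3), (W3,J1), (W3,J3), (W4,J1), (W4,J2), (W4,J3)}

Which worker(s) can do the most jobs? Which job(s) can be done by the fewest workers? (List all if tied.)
Most versatile: W1, W2, W4 (3 jobs); Least covered: J2 (3 workers)

Worker degrees (jobs they can do): W1:3, W2:3, W3:2, W4:3
Job degrees (workers who can do it): J1:4, J2:3, J3:4

Maximum worker degree is 3, achieved by: W1, W2, W4
Minimum job degree is 3, achieved by: J2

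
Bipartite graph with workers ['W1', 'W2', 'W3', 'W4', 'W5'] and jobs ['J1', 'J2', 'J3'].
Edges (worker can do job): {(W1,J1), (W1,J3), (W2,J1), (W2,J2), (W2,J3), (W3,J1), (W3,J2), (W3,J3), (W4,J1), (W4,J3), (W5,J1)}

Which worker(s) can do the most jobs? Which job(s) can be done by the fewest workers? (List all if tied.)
Most versatile: W2, W3 (3 jobs); Least covered: J2 (2 workers)

Worker degrees (jobs they can do): W1:2, W2:3, W3:3, W4:2, W5:1
Job degrees (workers who can do it): J1:5, J2:2, J3:4

Maximum worker degree is 3, achieved by: W2, W3
Minimum job degree is 2, achieved by: J2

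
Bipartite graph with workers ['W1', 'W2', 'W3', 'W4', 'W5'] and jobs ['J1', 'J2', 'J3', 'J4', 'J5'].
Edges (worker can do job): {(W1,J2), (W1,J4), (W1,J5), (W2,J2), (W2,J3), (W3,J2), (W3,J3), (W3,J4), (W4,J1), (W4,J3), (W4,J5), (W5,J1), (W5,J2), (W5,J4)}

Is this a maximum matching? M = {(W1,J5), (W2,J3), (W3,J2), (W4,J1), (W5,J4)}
Yes, size 5 is maximum

Proposed matching has size 5.
Maximum matching size for this graph: 5.

This is a maximum matching.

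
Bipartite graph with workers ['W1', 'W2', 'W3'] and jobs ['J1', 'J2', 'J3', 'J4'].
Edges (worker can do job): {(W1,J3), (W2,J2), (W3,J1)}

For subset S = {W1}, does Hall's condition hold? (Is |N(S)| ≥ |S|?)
Yes: |N(S)| = 1, |S| = 1

Subset S = {W1}
Neighbors N(S) = {J3}

|N(S)| = 1, |S| = 1
Hall's condition: |N(S)| ≥ |S| is satisfied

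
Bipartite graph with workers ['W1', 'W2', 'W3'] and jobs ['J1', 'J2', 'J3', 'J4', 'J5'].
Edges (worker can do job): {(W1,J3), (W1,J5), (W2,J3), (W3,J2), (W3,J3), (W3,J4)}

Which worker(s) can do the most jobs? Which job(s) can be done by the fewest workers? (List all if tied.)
Most versatile: W3 (3 jobs); Least covered: J1 (0 workers)

Worker degrees (jobs they can do): W1:2, W2:1, W3:3
Job degrees (workers who can do it): J1:0, J2:1, J3:3, J4:1, J5:1

Maximum worker degree is 3, achieved by: W3
Minimum job degree is 0, achieved by: J1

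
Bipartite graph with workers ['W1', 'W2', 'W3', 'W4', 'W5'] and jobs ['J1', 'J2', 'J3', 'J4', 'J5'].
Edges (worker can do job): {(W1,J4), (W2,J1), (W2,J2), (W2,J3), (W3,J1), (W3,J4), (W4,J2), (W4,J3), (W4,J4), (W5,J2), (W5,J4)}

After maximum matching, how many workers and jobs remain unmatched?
Unmatched: 1 workers, 1 jobs

Maximum matching size: 4
Workers: 5 total, 4 matched, 1 unmatched
Jobs: 5 total, 4 matched, 1 unmatched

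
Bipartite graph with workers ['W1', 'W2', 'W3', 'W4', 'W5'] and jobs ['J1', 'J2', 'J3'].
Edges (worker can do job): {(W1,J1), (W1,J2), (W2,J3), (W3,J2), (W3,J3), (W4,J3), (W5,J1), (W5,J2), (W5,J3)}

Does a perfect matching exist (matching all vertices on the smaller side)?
Yes, perfect matching exists (size 3)

Perfect matching: {(W3,J2), (W4,J3), (W5,J1)}
All 3 vertices on the smaller side are matched.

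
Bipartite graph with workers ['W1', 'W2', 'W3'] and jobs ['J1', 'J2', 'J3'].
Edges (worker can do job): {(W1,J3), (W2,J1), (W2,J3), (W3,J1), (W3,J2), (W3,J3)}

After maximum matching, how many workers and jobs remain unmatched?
Unmatched: 0 workers, 0 jobs

Maximum matching size: 3
Workers: 3 total, 3 matched, 0 unmatched
Jobs: 3 total, 3 matched, 0 unmatched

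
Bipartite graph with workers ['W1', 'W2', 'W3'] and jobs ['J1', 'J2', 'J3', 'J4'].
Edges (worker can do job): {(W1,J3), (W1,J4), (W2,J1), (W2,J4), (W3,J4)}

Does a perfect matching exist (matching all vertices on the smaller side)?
Yes, perfect matching exists (size 3)

Perfect matching: {(W1,J3), (W2,J1), (W3,J4)}
All 3 vertices on the smaller side are matched.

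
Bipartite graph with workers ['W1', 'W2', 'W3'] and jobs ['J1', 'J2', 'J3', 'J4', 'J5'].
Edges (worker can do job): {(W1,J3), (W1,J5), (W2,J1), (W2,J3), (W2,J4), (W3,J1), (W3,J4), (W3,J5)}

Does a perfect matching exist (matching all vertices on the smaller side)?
Yes, perfect matching exists (size 3)

Perfect matching: {(W1,J3), (W2,J1), (W3,J4)}
All 3 vertices on the smaller side are matched.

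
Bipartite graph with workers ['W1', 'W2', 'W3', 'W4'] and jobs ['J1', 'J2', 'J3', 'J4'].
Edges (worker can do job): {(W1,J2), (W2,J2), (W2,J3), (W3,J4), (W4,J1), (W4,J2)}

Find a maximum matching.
Matching: {(W1,J2), (W2,J3), (W3,J4), (W4,J1)}

Maximum matching (size 4):
  W1 → J2
  W2 → J3
  W3 → J4
  W4 → J1

Each worker is assigned to at most one job, and each job to at most one worker.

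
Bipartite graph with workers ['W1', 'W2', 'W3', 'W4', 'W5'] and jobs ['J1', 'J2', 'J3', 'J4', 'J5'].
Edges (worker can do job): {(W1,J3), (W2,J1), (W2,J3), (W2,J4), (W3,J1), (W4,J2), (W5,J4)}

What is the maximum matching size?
Maximum matching size = 4

Maximum matching: {(W1,J3), (W3,J1), (W4,J2), (W5,J4)}
Size: 4

This assigns 4 workers to 4 distinct jobs.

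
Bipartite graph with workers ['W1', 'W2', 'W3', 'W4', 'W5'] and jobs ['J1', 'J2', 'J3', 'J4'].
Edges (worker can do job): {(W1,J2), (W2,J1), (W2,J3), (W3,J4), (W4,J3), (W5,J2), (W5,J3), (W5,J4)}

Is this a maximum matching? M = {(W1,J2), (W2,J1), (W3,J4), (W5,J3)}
Yes, size 4 is maximum

Proposed matching has size 4.
Maximum matching size for this graph: 4.

This is a maximum matching.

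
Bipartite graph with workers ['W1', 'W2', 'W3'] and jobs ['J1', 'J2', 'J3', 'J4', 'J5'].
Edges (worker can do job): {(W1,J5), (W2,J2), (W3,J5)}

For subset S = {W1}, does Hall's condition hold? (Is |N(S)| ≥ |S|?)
Yes: |N(S)| = 1, |S| = 1

Subset S = {W1}
Neighbors N(S) = {J5}

|N(S)| = 1, |S| = 1
Hall's condition: |N(S)| ≥ |S| is satisfied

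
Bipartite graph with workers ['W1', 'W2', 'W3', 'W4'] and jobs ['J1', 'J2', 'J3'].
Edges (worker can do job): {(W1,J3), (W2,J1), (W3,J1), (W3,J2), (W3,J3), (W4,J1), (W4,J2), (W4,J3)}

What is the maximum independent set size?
Maximum independent set = 4

By König's theorem:
- Min vertex cover = Max matching = 3
- Max independent set = Total vertices - Min vertex cover
- Max independent set = 7 - 3 = 4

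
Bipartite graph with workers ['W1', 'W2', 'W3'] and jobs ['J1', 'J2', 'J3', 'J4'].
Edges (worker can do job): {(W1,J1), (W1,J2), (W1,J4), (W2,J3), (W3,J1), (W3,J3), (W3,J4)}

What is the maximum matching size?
Maximum matching size = 3

Maximum matching: {(W1,J4), (W2,J3), (W3,J1)}
Size: 3

This assigns 3 workers to 3 distinct jobs.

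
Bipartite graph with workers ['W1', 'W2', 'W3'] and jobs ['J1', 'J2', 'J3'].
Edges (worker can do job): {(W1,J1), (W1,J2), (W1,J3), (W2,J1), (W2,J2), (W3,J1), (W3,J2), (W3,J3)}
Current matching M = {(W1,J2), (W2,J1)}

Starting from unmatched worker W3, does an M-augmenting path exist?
Yes: W3 → J3

An M-augmenting path alternates non-matching / matching edges, starting and ending at unmatched vertices.
Path: W3 → J3
(J3 is unmatched in M, so the path is augmenting.)
Flipping edges along this path would increase |M| from 2 to 3.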